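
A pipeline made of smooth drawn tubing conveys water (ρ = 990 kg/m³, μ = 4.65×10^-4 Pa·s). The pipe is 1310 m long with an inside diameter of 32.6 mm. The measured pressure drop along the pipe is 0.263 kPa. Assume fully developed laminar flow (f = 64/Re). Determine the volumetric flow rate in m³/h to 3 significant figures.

Q ≈ 0.0431 m³/h

For laminar flow, f = 64/Re with Re = ρVD/μ, so Darcy-Weisbach reduces to ΔP = 32μLV/D². Solving for V: V = ΔP·D²/(32μL) = 263·(0.0326)²/(32·0.000465·1310) = 0.01434 m/s.
Check: Re = ρVD/μ = 990·0.01434·0.0326/0.000465 = 995.2 < 2300, so the laminar assumption holds.
Q = V·A = 0.01434·(π/4·0.0326²) = 1.197e-05 m³/s = 0.0431 m³/h.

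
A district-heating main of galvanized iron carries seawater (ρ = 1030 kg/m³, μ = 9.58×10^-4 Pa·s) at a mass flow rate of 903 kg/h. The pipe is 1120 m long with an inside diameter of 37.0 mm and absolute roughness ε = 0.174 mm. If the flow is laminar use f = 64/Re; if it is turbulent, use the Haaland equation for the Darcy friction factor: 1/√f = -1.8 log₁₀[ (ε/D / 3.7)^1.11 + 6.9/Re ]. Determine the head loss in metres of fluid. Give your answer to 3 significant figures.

h_f ≈ 2.98 m

ṁ = 903 kg/h = 903/3600 = 0.2508 kg/s.
A = πD²/4 = π(0.037)²/4 = 0.001075 m²; mean velocity V = ṁ/(ρA) = 0.2508/(1030 · 0.001075) = 0.2265 m/s.
Reynolds number Re = ρVD/μ = 1030 · 0.2265 · 0.037 / 0.000958 = 9010.
Re > 4000 → turbulent. Relative roughness ε/D = 0.000174/0.037 = 0.0047. Haaland: 1/√f = -1.8 log₁₀[(0.0047/3.7)^1.11 + 6.9/9010] = -1.8 log₁₀[0.00061 + 0.000766] = 5.15, so f = 0.0377.
Darcy-Weisbach: ΔP = f(L/D)(ρV²/2) = 0.0377·(1120/0.037)·(1030·0.2265²/2) = 0.0377·3.027e+04·26.42 = 3.015e+04 Pa.
Head loss h_f = ΔP/(ρg) = 3.015e+04/(1030·9.81) = 2.98 m.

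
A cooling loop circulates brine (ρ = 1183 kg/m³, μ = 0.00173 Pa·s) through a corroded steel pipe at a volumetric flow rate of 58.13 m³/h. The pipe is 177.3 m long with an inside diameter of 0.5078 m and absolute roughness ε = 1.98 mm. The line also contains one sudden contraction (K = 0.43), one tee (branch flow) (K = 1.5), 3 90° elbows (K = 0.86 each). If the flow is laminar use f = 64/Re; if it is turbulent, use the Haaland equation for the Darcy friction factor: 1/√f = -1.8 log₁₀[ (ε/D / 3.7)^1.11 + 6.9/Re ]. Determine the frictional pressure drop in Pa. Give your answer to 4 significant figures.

ΔP ≈ 58.38 Pa

Q = 58.13 m³/h = 58.13/3600 = 0.01615 m³/s.
Cross-sectional area A = πD²/4 = π(0.5078)²/4 = 0.2025 m²; mean velocity V = Q/A = 0.01615/0.2025 = 0.07973 m/s.
Reynolds number Re = ρVD/μ = 1183 · 0.07973 · 0.5078 / 0.00173 = 2.769e+04.
Re > 4000 → turbulent. Relative roughness ε/D = 0.00198/0.5078 = 0.0039. Haaland: 1/√f = -1.8 log₁₀[(0.0039/3.7)^1.11 + 6.9/2.769e+04] = -1.8 log₁₀[0.000496 + 0.000249] = 5.63, so f = 0.03155.
Total minor-loss coefficient ΣK = 1·0.43 + 1·1.5 + 3·0.86 = 4.51.
ΔP = [f·L/D + ΣK]·(ρV²/2) = [0.03155·177.3/0.5078 + 4.51]·(1183·0.07973²/2) = [11.01 + 4.51]·3.76 = 58.38 Pa.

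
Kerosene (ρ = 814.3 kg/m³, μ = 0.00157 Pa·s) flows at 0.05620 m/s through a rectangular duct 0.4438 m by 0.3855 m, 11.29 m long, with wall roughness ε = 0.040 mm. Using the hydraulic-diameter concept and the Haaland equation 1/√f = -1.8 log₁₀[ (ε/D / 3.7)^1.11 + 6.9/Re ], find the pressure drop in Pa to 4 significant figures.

Hydraulic diameter D_h = 4A/P = 4·(0.4438·0.3855)/(2·(0.4438+0.3855)) = 0.6843/1.659 = 0.4126 m.
Re = ρVD_h/μ = 814.3·0.0562·0.4126/0.00157 = 1.203e+04.
ε/D_h = 4e-05/0.4126 = 9.69e-05; Haaland gives 1/√f = -1.8 log₁₀[8.21e-06+0.000574] = 5.823, so f = 0.02949.
ΔP = f(L/D_h)(ρV²/2) = 0.02949·11.29/0.4126·1.286 = 1.038 Pa.

ΔP ≈ 1.038 Pa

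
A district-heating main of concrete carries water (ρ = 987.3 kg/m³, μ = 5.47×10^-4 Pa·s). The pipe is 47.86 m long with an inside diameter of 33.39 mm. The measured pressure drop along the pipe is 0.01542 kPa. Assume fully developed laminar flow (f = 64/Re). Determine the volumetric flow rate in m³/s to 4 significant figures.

For laminar flow, f = 64/Re with Re = ρVD/μ, so Darcy-Weisbach reduces to ΔP = 32μLV/D². Solving for V: V = ΔP·D²/(32μL) = 15.42·(0.03339)²/(32·0.000547·47.86) = 0.02052 m/s.
Check: Re = ρVD/μ = 987.3·0.02052·0.03339/0.000547 = 1237 < 2300, so the laminar assumption holds.
Q = V·A = 0.02052·(π/4·0.03339²) = 1.797e-05 m³/s = 1.797×10^-5 m³/s.

Q ≈ 1.797×10^-5 m³/s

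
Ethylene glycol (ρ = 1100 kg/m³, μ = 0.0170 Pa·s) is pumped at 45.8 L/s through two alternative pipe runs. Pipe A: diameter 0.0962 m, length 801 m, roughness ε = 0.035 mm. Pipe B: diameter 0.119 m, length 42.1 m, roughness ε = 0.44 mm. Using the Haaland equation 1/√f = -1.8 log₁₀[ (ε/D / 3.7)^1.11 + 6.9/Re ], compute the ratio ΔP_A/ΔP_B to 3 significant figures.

Pipe A: V = Q/A = 0.0458/0.007268 = 6.301 m/s; Re = 3.922e+04; ε/D = 0.000364; Haaland → f = 0.02286; ΔP_A = f(L/D)(ρV²/2) = 4.156e+06 Pa.
Pipe B: V = Q/A = 0.0458/0.01112 = 4.118 m/s; Re = 3.171e+04; ε/D = 0.0037; Haaland → f = 0.03082; ΔP_B = f(L/D)(ρV²/2) = 1.017e+05 Pa.
ΔP_A/ΔP_B = 4.156e+06/1.017e+05 = 40.9.

ΔP_A/ΔP_B ≈ 40.9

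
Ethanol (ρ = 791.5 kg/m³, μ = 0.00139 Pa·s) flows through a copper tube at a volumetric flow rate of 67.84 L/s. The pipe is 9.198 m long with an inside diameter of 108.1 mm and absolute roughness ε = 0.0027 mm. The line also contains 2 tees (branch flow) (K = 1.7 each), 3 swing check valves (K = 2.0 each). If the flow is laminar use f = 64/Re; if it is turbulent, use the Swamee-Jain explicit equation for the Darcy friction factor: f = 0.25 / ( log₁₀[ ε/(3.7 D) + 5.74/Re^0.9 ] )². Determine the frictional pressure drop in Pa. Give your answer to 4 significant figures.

ΔP ≈ 228400 Pa

Q = 67.84 L/s = 67.84/1000 = 0.06784 m³/s.
Cross-sectional area A = πD²/4 = π(0.1081)²/4 = 0.009178 m²; mean velocity V = Q/A = 0.06784/0.009178 = 7.392 m/s.
Reynolds number Re = ρVD/μ = 791.5 · 7.392 · 0.1081 / 0.00139 = 4.55e+05.
Re > 4000 → turbulent. Relative roughness ε/D = 2.7e-06/0.1081 = 2.5e-05. Swamee-Jain: f = 0.25/(log₁₀[2.5e-05/3.7 + 5.74/4.55e+05^0.9])² = 0.25/(log₁₀[6.75e-06 + 4.64e-05])² = 0.25/(-4.274)² = 0.01368.
Total minor-loss coefficient ΣK = 2·1.7 + 3·2 = 9.4.
ΔP = [f·L/D + ΣK]·(ρV²/2) = [0.01368·9.198/0.1081 + 9.4]·(791.5·7.392²/2) = [1.164 + 9.4]·2.162e+04 = 2.284e+05 Pa.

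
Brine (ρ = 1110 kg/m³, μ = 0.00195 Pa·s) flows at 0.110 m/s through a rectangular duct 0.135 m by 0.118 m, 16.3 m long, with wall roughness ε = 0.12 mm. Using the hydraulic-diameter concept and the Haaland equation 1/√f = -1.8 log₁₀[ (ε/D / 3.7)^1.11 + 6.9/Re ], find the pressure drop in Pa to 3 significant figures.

ΔP ≈ 29.6 Pa

Hydraulic diameter D_h = 4A/P = 4·(0.135·0.118)/(2·(0.135+0.118)) = 0.06372/0.506 = 0.1259 m.
Re = ρVD_h/μ = 1110·0.11·0.1259/0.00195 = 7885.
ε/D_h = 0.00012/0.1259 = 0.000953; Haaland gives 1/√f = -1.8 log₁₀[0.000104+0.000875] = 5.417, so f = 0.03408.
ΔP = f(L/D_h)(ρV²/2) = 0.03408·16.3/0.1259·6.715 = 29.63 Pa.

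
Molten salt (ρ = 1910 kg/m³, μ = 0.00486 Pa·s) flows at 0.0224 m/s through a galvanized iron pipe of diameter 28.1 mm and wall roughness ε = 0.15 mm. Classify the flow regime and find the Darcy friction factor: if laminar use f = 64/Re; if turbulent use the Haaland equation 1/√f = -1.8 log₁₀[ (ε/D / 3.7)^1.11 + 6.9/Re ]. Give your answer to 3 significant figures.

Re = ρVD/μ = 1910·0.0224·0.0281/0.00486 = 247.4.
Re < 2300 → laminar, so f = 64/Re = 0.2587 (roughness is irrelevant in laminar flow).

f ≈ 0.259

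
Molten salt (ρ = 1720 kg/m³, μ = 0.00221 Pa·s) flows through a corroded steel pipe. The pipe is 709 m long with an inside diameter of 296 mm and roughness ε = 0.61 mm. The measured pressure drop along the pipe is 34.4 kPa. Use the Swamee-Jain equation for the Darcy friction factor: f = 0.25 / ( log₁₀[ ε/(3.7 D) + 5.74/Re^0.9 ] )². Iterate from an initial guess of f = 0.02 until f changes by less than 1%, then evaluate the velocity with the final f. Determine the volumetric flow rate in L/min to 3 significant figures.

Q ≈ 3390 L/min

Rearranging Darcy-Weisbach: V = √(2·ΔP·D/(f·L·ρ)). With ε/D = 0.00061/0.296 = 0.00206, iterate starting from f = 0.02:
  f = 0.02 → V = √(2·3.44e+04·0.296/(0.02·709·1720)) = 0.9138 m/s; Re = ρVD/μ = 2.105e+05; f → 0.02461
  f = 0.02461 → V = 0.8237 m/s; Re = 1.898e+05; f → 0.0247
Converged (Δf/f < 1%). With the final f = 0.0247: V = √(2·3.44e+04·0.296/(0.0247·709·1720)) = 0.8222 m/s.
Q = V·A = 0.8222·(π/4·0.296²) = 0.05658 m³/s = 3390 L/min.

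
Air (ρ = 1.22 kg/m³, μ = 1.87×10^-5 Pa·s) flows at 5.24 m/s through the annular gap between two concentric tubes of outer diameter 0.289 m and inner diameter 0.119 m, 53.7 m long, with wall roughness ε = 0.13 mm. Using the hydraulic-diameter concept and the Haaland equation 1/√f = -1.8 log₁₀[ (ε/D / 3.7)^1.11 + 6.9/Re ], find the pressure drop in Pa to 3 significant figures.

Hydraulic diameter D_h = 4A/P = D_o - D_i = 0.289 - 0.119 = 0.17 m.
Re = ρVD_h/μ = 1.22·5.24·0.17/1.87e-05 = 5.812e+04.
ε/D_h = 0.00013/0.17 = 0.000765; Haaland gives 1/√f = -1.8 log₁₀[8.13e-05+0.000119] = 6.658, so f = 0.02256.
ΔP = f(L/D_h)(ρV²/2) = 0.02256·53.7/0.17·16.75 = 119.3 Pa.

ΔP ≈ 119 Pa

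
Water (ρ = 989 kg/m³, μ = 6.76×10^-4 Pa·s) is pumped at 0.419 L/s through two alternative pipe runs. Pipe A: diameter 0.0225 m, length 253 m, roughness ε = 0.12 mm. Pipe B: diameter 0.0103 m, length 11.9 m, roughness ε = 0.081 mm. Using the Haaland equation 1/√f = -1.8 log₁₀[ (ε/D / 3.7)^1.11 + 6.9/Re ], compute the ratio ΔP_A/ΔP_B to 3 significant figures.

ΔP_A/ΔP_B ≈ 0.396

Pipe A: V = Q/A = 0.000419/0.0003976 = 1.054 m/s; Re = 3.469e+04; ε/D = 0.00533; Haaland → f = 0.03328; ΔP_A = f(L/D)(ρV²/2) = 2.055e+05 Pa.
Pipe B: V = Q/A = 0.000419/8.332e-05 = 5.029 m/s; Re = 7.578e+04; ε/D = 0.00786; Haaland → f = 0.03592; ΔP_B = f(L/D)(ρV²/2) = 5.189e+05 Pa.
ΔP_A/ΔP_B = 2.055e+05/5.189e+05 = 0.396.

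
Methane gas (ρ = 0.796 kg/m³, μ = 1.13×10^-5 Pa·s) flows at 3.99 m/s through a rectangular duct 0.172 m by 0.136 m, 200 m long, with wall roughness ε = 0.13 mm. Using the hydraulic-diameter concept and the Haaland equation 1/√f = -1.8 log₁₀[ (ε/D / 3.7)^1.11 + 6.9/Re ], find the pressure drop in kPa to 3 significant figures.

ΔP ≈ 0.199 kPa

Hydraulic diameter D_h = 4A/P = 4·(0.172·0.136)/(2·(0.172+0.136)) = 0.09357/0.616 = 0.1519 m.
Re = ρVD_h/μ = 0.796·3.99·0.1519/1.13e-05 = 4.269e+04.
ε/D_h = 0.00013/0.1519 = 0.000856; Haaland gives 1/√f = -1.8 log₁₀[9.21e-05+0.000162] = 6.472, so f = 0.02387.
ΔP = f(L/D_h)(ρV²/2) = 0.02387·200/0.1519·6.336 = 199.2 Pa.
ΔP = 0.199 kPa.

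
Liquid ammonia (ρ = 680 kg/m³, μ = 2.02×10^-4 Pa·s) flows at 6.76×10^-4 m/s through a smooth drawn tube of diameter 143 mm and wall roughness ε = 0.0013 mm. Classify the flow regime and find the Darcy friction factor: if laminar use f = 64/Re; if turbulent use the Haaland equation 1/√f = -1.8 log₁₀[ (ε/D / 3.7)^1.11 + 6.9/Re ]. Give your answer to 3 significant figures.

Re = ρVD/μ = 680·0.000676·0.143/0.000202 = 325.4.
Re < 2300 → laminar, so f = 64/Re = 0.1967 (roughness is irrelevant in laminar flow).

f ≈ 0.197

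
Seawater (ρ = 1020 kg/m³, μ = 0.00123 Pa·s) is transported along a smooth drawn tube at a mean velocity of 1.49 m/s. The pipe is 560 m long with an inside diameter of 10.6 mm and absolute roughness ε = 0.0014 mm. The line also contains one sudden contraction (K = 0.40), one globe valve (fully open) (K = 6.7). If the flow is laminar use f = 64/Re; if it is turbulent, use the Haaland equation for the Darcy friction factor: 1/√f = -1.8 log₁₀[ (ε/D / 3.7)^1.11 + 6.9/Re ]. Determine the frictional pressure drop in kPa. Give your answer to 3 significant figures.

ΔP ≈ 1740 kPa

Reynolds number Re = ρVD/μ = 1020 · 1.49 · 0.0106 / 0.00123 = 1.31e+04.
Re > 4000 → turbulent. Relative roughness ε/D = 1.4e-06/0.0106 = 0.000132. Haaland: 1/√f = -1.8 log₁₀[(0.000132/3.7)^1.11 + 6.9/1.31e+04] = -1.8 log₁₀[1.16e-05 + 0.000527] = 5.884, so f = 0.02888.
Total minor-loss coefficient ΣK = 1·0.4 + 1·6.7 = 7.1.
ΔP = [f·L/D + ΣK]·(ρV²/2) = [0.02888·560/0.0106 + 7.1]·(1020·1.49²/2) = [1526 + 7.1]·1132 = 1.736e+06 Pa.
ΔP = 1.736e+06 Pa = 1740 kPa.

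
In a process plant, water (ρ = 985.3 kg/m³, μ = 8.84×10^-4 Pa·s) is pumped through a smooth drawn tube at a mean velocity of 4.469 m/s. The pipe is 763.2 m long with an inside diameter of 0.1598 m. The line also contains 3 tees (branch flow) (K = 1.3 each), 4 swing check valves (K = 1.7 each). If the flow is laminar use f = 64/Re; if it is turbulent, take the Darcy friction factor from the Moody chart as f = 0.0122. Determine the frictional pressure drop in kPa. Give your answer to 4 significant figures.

ΔP ≈ 678.6 kPa

Reynolds number Re = ρVD/μ = 985.3 · 4.469 · 0.1598 / 0.000884 = 7.96e+05.
Re > 4000 → turbulent; use the Moody-chart value f = 0.0122.
Total minor-loss coefficient ΣK = 3·1.3 + 4·1.7 = 10.7.
ΔP = [f·L/D + ΣK]·(ρV²/2) = [0.0122·763.2/0.1598 + 10.7]·(985.3·4.469²/2) = [58.27 + 10.7]·9839 = 6.786e+05 Pa.
ΔP = 6.786e+05 Pa = 678.6 kPa.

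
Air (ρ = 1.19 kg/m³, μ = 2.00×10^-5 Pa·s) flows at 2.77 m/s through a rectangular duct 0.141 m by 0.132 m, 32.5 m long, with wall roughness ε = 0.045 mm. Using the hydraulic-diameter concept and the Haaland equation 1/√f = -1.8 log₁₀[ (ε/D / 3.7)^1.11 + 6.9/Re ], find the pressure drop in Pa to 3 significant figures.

ΔP ≈ 27.9 Pa

Hydraulic diameter D_h = 4A/P = 4·(0.141·0.132)/(2·(0.141+0.132)) = 0.07445/0.546 = 0.1364 m.
Re = ρVD_h/μ = 1.19·2.77·0.1364/2e-05 = 2.247e+04.
ε/D_h = 4.5e-05/0.1364 = 0.00033; Haaland gives 1/√f = -1.8 log₁₀[3.2e-05+0.000307] = 6.246, so f = 0.02564.
ΔP = f(L/D_h)(ρV²/2) = 0.02564·32.5/0.1364·4.565 = 27.9 Pa.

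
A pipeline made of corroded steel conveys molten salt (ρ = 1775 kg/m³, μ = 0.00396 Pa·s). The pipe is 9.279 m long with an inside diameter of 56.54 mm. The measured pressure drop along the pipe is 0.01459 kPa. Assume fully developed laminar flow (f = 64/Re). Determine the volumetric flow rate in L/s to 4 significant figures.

For laminar flow, f = 64/Re with Re = ρVD/μ, so Darcy-Weisbach reduces to ΔP = 32μLV/D². Solving for V: V = ΔP·D²/(32μL) = 14.59·(0.05654)²/(32·0.00396·9.279) = 0.03967 m/s.
Check: Re = ρVD/μ = 1775·0.03967·0.05654/0.00396 = 1005 < 2300, so the laminar assumption holds.
Q = V·A = 0.03967·(π/4·0.05654²) = 9.959e-05 m³/s = 0.09959 L/s.

Q ≈ 0.09959 L/s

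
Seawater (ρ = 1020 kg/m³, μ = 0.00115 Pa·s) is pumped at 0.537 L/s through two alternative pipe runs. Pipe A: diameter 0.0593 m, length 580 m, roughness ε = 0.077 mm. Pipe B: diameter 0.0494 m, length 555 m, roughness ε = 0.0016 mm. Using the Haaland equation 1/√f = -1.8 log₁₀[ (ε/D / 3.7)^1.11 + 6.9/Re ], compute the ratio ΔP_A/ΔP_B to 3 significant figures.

ΔP_A/ΔP_B ≈ 0.465

Pipe A: V = Q/A = 0.000537/0.002762 = 0.1944 m/s; Re = 1.023e+04; ε/D = 0.0013; Haaland → f = 0.03242; ΔP_A = f(L/D)(ρV²/2) = 6113 Pa.
Pipe B: V = Q/A = 0.000537/0.001917 = 0.2802 m/s; Re = 1.228e+04; ε/D = 3.24e-05; Haaland → f = 0.02925; ΔP_B = f(L/D)(ρV²/2) = 1.316e+04 Pa.
ΔP_A/ΔP_B = 6113/1.316e+04 = 0.465.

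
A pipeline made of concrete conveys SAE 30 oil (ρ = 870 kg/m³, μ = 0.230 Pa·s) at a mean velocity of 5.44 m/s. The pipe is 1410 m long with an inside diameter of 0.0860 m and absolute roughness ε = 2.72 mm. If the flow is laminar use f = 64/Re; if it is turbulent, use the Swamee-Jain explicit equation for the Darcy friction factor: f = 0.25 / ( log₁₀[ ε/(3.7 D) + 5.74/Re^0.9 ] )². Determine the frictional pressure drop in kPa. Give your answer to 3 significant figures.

ΔP ≈ 7630 kPa

Reynolds number Re = ρVD/μ = 870 · 5.44 · 0.086 / 0.23 = 1770.
Re < 2300 → laminar flow, so f = 64/Re = 64/1770 = 0.03617 (the turbulent correlation is not needed).
Darcy-Weisbach: ΔP = f(L/D)(ρV²/2) = 0.03617·(1410/0.086)·(870·5.44²/2) = 0.03617·1.64e+04·1.287e+04 = 7.633e+06 Pa.
ΔP = 7.633e+06 Pa = 7630 kPa.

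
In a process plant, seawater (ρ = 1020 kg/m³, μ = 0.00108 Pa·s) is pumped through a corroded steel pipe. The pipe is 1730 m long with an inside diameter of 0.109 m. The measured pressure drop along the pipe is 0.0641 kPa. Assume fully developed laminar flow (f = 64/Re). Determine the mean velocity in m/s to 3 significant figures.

V ≈ 0.0127 m/s

For laminar flow, f = 64/Re with Re = ρVD/μ, so Darcy-Weisbach reduces to ΔP = 32μLV/D². Solving for V: V = ΔP·D²/(32μL) = 64.1·(0.109)²/(32·0.00108·1730) = 0.01274 m/s.
Check: Re = ρVD/μ = 1020·0.01274·0.109/0.00108 = 1311 < 2300, so the laminar assumption holds.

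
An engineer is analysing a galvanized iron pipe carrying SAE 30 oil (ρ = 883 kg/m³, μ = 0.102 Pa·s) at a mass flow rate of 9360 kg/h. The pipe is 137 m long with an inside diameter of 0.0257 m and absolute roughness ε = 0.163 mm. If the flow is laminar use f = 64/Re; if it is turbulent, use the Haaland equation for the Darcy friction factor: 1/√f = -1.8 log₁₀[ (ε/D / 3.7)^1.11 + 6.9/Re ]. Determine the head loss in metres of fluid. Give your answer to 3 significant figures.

h_f ≈ 444 m

ṁ = 9360 kg/h = 9360/3600 = 2.6 kg/s.
A = πD²/4 = π(0.0257)²/4 = 0.0005187 m²; mean velocity V = ṁ/(ρA) = 2.6/(883 · 0.0005187) = 5.676 m/s.
Reynolds number Re = ρVD/μ = 883 · 5.676 · 0.0257 / 0.102 = 1263.
Re < 2300 → laminar flow, so f = 64/Re = 64/1263 = 0.05068 (the turbulent correlation is not needed).
Darcy-Weisbach: ΔP = f(L/D)(ρV²/2) = 0.05068·(137/0.0257)·(883·5.676²/2) = 0.05068·5331·1.422e+04 = 3.843e+06 Pa.
Head loss h_f = ΔP/(ρg) = 3.843e+06/(883·9.81) = 444 m.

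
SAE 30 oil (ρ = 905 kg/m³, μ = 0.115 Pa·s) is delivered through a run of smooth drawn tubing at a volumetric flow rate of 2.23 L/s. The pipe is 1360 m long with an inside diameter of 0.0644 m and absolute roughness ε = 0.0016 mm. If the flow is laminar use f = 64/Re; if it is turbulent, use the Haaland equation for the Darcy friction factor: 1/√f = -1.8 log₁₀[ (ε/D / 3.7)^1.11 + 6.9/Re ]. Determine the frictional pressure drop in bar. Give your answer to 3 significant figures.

ΔP ≈ 8.26 bar

Q = 2.23 L/s = 2.23/1000 = 0.00223 m³/s.
Cross-sectional area A = πD²/4 = π(0.0644)²/4 = 0.003257 m²; mean velocity V = Q/A = 0.00223/0.003257 = 0.6846 m/s.
Reynolds number Re = ρVD/μ = 905 · 0.6846 · 0.0644 / 0.115 = 347.
Re < 2300 → laminar flow, so f = 64/Re = 64/347 = 0.1845 (the turbulent correlation is not needed).
Darcy-Weisbach: ΔP = f(L/D)(ρV²/2) = 0.1845·(1360/0.0644)·(905·0.6846²/2) = 0.1845·2.112e+04·212.1 = 8.261e+05 Pa.
ΔP = 8.261e+05 Pa = 8.26 bar.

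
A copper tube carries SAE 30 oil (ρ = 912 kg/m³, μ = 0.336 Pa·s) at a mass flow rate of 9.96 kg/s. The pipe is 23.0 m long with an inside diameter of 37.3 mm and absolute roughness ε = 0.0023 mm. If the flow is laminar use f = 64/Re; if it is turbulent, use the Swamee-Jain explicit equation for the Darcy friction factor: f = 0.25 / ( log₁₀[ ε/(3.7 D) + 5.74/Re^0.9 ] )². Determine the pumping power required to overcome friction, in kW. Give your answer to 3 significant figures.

P ≈ 19.4 kW

A = πD²/4 = π(0.0373)²/4 = 0.001093 m²; mean velocity V = ṁ/(ρA) = 9.96/(912 · 0.001093) = 9.994 m/s.
Reynolds number Re = ρVD/μ = 912 · 9.994 · 0.0373 / 0.336 = 1012.
Re < 2300 → laminar flow, so f = 64/Re = 64/1012 = 0.06325 (the turbulent correlation is not needed).
Darcy-Weisbach: ΔP = f(L/D)(ρV²/2) = 0.06325·(23/0.0373)·(912·9.994²/2) = 0.06325·616.6·4.555e+04 = 1.776e+06 Pa.
Q = ṁ/ρ = 9.96/912 = 0.01092 m³/s.
Pumping power P = QΔP = 0.01092·1.776e+06 = 19400 W = 19.4 kW.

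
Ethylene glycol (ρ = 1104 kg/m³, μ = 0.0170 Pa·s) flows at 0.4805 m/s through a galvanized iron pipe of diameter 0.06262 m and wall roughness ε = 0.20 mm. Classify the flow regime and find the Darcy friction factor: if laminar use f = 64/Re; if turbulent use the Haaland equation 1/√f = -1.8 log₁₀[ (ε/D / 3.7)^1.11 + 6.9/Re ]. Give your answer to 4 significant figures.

Re = ρVD/μ = 1104·0.4805·0.06262/0.017 = 1954.
Re < 2300 → laminar, so f = 64/Re = 0.03275 (roughness is irrelevant in laminar flow).

f ≈ 0.03275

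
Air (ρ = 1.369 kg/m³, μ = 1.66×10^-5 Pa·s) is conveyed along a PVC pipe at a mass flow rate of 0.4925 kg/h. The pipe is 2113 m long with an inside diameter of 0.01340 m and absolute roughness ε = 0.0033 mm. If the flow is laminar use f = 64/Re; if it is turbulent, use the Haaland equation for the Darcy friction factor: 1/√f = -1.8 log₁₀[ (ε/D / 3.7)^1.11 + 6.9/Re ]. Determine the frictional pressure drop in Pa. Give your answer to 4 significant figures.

ṁ = 0.4925 kg/h = 0.4925/3600 = 0.0001368 kg/s.
A = πD²/4 = π(0.0134)²/4 = 0.000141 m²; mean velocity V = ṁ/(ρA) = 0.0001368/(1.369 · 0.000141) = 0.7086 m/s.
Reynolds number Re = ρVD/μ = 1.369 · 0.7086 · 0.0134 / 1.66e-05 = 783.1.
Re < 2300 → laminar flow, so f = 64/Re = 64/783.1 = 0.08173 (the turbulent correlation is not needed).
Darcy-Weisbach: ΔP = f(L/D)(ρV²/2) = 0.08173·(2113/0.0134)·(1.369·0.7086²/2) = 0.08173·1.577e+05·0.3437 = 4429 Pa.

ΔP ≈ 4429 Pa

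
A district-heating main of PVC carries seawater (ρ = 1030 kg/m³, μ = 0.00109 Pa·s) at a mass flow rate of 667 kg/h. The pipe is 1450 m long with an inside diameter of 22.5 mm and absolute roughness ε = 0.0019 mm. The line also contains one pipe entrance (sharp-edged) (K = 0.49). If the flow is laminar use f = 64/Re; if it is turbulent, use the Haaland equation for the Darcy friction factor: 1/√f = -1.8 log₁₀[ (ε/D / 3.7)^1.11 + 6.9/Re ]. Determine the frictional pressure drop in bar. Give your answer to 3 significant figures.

ṁ = 667 kg/h = 667/3600 = 0.1853 kg/s.
A = πD²/4 = π(0.0225)²/4 = 0.0003976 m²; mean velocity V = ṁ/(ρA) = 0.1853/(1030 · 0.0003976) = 0.4524 m/s.
Reynolds number Re = ρVD/μ = 1030 · 0.4524 · 0.0225 / 0.00109 = 9619.
Re > 4000 → turbulent. Relative roughness ε/D = 1.9e-06/0.0225 = 8.44e-05. Haaland: 1/√f = -1.8 log₁₀[(8.44e-05/3.7)^1.11 + 6.9/9619] = -1.8 log₁₀[7.04e-06 + 0.000717] = 5.652, so f = 0.0313.
Total minor-loss coefficient ΣK = 1·0.49 = 0.49.
ΔP = [f·L/D + ΣK]·(ρV²/2) = [0.0313·1450/0.0225 + 0.49]·(1030·0.4524²/2) = [2017 + 0.49]·105.4 = 2.127e+05 Pa.
ΔP = 2.127e+05 Pa = 2.13 bar.

ΔP ≈ 2.13 bar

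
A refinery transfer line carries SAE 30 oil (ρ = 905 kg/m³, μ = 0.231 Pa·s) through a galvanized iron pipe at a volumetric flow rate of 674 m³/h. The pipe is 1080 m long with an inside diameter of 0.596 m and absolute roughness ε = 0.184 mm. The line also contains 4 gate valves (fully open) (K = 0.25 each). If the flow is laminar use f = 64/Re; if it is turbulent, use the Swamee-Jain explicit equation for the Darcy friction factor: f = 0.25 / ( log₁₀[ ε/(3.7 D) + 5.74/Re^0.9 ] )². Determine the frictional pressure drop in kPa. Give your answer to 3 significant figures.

Q = 674 m³/h = 674/3600 = 0.1872 m³/s.
Cross-sectional area A = πD²/4 = π(0.596)²/4 = 0.279 m²; mean velocity V = Q/A = 0.1872/0.279 = 0.6711 m/s.
Reynolds number Re = ρVD/μ = 905 · 0.6711 · 0.596 / 0.231 = 1567.
Re < 2300 → laminar flow, so f = 64/Re = 64/1567 = 0.04084 (the turbulent correlation is not needed).
Total minor-loss coefficient ΣK = 4·0.25 = 1.
ΔP = [f·L/D + ΣK]·(ρV²/2) = [0.04084·1080/0.596 + 1]·(905·0.6711²/2) = [74.01 + 1]·203.8 = 1.529e+04 Pa.
ΔP = 1.529e+04 Pa = 15.3 kPa.

ΔP ≈ 15.3 kPa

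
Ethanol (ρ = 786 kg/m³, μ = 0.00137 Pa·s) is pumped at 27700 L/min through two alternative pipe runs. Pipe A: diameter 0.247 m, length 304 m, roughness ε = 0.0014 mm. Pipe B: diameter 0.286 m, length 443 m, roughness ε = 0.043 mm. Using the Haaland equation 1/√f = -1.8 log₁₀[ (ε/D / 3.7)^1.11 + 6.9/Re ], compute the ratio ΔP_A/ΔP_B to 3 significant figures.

Pipe A: V = Q/A = 0.4617/0.04792 = 9.635 m/s; Re = 1.365e+06; ε/D = 5.67e-06; Haaland → f = 0.01112; ΔP_A = f(L/D)(ρV²/2) = 4.995e+05 Pa.
Pipe B: V = Q/A = 0.4617/0.06424 = 7.186 m/s; Re = 1.179e+06; ε/D = 0.00015; Haaland → f = 0.01388; ΔP_B = f(L/D)(ρV²/2) = 4.362e+05 Pa.
ΔP_A/ΔP_B = 4.995e+05/4.362e+05 = 1.15.

ΔP_A/ΔP_B ≈ 1.15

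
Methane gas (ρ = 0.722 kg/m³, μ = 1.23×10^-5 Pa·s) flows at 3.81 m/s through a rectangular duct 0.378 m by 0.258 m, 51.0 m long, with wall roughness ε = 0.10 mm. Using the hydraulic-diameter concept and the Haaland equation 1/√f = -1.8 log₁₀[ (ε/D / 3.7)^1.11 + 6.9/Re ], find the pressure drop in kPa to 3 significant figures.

Hydraulic diameter D_h = 4A/P = 4·(0.378·0.258)/(2·(0.378+0.258)) = 0.3901/1.272 = 0.3067 m.
Re = ρVD_h/μ = 0.722·3.81·0.3067/1.23e-05 = 6.859e+04.
ε/D_h = 0.0001/0.3067 = 0.000326; Haaland gives 1/√f = -1.8 log₁₀[3.16e-05+0.000101] = 6.982, so f = 0.02051.
ΔP = f(L/D_h)(ρV²/2) = 0.02051·51/0.3067·5.24 = 17.88 Pa.
ΔP = 0.0179 kPa.

ΔP ≈ 0.0179 kPa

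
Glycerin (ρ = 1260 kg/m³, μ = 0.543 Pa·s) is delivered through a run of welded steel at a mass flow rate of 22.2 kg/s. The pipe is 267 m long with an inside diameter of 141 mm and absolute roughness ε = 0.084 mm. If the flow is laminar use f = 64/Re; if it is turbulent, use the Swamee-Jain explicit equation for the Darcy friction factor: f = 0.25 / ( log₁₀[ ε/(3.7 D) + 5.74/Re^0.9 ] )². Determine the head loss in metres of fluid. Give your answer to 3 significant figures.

A = πD²/4 = π(0.141)²/4 = 0.01561 m²; mean velocity V = ṁ/(ρA) = 22.2/(1260 · 0.01561) = 1.128 m/s.
Reynolds number Re = ρVD/μ = 1260 · 1.128 · 0.141 / 0.543 = 369.2.
Re < 2300 → laminar flow, so f = 64/Re = 64/369.2 = 0.1734 (the turbulent correlation is not needed).
Darcy-Weisbach: ΔP = f(L/D)(ρV²/2) = 0.1734·(267/0.141)·(1260·1.128²/2) = 0.1734·1894·802.1 = 2.633e+05 Pa.
Head loss h_f = ΔP/(ρg) = 2.633e+05/(1260·9.81) = 21.3 m.

h_f ≈ 21.3 m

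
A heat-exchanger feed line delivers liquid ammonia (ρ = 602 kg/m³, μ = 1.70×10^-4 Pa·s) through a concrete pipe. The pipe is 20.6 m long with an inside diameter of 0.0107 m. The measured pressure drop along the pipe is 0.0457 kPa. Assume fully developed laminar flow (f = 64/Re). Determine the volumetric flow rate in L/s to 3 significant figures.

Q ≈ 0.00420 L/s

For laminar flow, f = 64/Re with Re = ρVD/μ, so Darcy-Weisbach reduces to ΔP = 32μLV/D². Solving for V: V = ΔP·D²/(32μL) = 45.7·(0.0107)²/(32·0.00017·20.6) = 0.04669 m/s.
Check: Re = ρVD/μ = 602·0.04669·0.0107/0.00017 = 1769 < 2300, so the laminar assumption holds.
Q = V·A = 0.04669·(π/4·0.0107²) = 4.198e-06 m³/s = 0.00420 L/s.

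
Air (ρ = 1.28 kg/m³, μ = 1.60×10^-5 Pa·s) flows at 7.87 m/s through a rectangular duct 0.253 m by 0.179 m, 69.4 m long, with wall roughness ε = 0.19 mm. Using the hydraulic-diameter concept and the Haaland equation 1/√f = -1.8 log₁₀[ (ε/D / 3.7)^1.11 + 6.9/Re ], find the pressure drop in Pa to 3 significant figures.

Hydraulic diameter D_h = 4A/P = 4·(0.253·0.179)/(2·(0.253+0.179)) = 0.1811/0.864 = 0.2097 m.
Re = ρVD_h/μ = 1.28·7.87·0.2097/1.6e-05 = 1.32e+05.
ε/D_h = 0.00019/0.2097 = 0.000906; Haaland gives 1/√f = -1.8 log₁₀[9.81e-05+5.23e-05] = 6.881, so f = 0.02112.
ΔP = f(L/D_h)(ρV²/2) = 0.02112·69.4/0.2097·39.64 = 277.1 Pa.

ΔP ≈ 277 Pa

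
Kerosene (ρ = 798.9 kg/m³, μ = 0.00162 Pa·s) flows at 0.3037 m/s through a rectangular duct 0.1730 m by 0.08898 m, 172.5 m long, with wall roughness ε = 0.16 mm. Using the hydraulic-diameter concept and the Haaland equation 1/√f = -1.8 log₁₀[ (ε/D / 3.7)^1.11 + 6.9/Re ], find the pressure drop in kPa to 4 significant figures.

ΔP ≈ 1.568 kPa

Hydraulic diameter D_h = 4A/P = 4·(0.173·0.08898)/(2·(0.173+0.08898)) = 0.06157/0.524 = 0.1175 m.
Re = ρVD_h/μ = 798.9·0.3037·0.1175/0.00162 = 1.76e+04.
ε/D_h = 0.00016/0.1175 = 0.00136; Haaland gives 1/√f = -1.8 log₁₀[0.000154+0.000392] = 5.873, so f = 0.02899.
ΔP = f(L/D_h)(ρV²/2) = 0.02899·172.5/0.1175·36.84 = 1568 Pa.
ΔP = 1.568 kPa.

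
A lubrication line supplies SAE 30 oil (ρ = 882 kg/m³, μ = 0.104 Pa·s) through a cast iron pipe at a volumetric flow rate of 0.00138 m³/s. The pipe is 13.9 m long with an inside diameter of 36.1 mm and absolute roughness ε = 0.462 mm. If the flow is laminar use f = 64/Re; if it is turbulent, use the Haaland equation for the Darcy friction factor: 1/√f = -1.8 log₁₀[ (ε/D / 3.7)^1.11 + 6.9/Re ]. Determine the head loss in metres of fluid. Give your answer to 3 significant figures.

Cross-sectional area A = πD²/4 = π(0.0361)²/4 = 0.001024 m²; mean velocity V = Q/A = 0.00138/0.001024 = 1.348 m/s.
Reynolds number Re = ρVD/μ = 882 · 1.348 · 0.0361 / 0.104 = 412.8.
Re < 2300 → laminar flow, so f = 64/Re = 64/412.8 = 0.155 (the turbulent correlation is not needed).
Darcy-Weisbach: ΔP = f(L/D)(ρV²/2) = 0.155·(13.9/0.0361)·(882·1.348²/2) = 0.155·385·801.7 = 4.786e+04 Pa.
Head loss h_f = ΔP/(ρg) = 4.786e+04/(882·9.81) = 5.53 m.

h_f ≈ 5.53 m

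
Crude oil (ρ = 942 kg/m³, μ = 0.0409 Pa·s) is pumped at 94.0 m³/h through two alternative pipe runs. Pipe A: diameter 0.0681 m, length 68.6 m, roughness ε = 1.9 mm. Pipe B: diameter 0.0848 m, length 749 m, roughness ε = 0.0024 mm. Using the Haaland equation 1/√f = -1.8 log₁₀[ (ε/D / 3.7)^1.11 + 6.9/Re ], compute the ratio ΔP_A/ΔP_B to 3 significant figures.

Pipe A: V = Q/A = 0.02611/0.003642 = 7.169 m/s; Re = 1.124e+04; ε/D = 0.0279; Haaland → f = 0.05837; ΔP_A = f(L/D)(ρV²/2) = 1.423e+06 Pa.
Pipe B: V = Q/A = 0.02611/0.005648 = 4.623 m/s; Re = 9030; ε/D = 2.83e-05; Haaland → f = 0.0318; ΔP_B = f(L/D)(ρV²/2) = 2.827e+06 Pa.
ΔP_A/ΔP_B = 1.423e+06/2.827e+06 = 0.503.

ΔP_A/ΔP_B ≈ 0.503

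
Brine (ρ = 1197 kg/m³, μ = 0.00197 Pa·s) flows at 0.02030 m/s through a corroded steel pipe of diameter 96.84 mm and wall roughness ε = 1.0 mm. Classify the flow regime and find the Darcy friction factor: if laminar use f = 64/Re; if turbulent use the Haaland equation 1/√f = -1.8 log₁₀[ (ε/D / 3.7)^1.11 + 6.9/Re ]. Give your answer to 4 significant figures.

f ≈ 0.05358

Re = ρVD/μ = 1197·0.0203·0.09684/0.00197 = 1194.
Re < 2300 → laminar, so f = 64/Re = 0.05358 (roughness is irrelevant in laminar flow).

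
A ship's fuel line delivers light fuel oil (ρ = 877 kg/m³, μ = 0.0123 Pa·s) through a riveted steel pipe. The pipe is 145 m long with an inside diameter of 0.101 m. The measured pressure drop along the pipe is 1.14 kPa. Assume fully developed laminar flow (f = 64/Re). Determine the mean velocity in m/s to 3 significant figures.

V ≈ 0.204 m/s

For laminar flow, f = 64/Re with Re = ρVD/μ, so Darcy-Weisbach reduces to ΔP = 32μLV/D². Solving for V: V = ΔP·D²/(32μL) = 1140·(0.101)²/(32·0.0123·145) = 0.2038 m/s.
Check: Re = ρVD/μ = 877·0.2038·0.101/0.0123 = 1467 < 2300, so the laminar assumption holds.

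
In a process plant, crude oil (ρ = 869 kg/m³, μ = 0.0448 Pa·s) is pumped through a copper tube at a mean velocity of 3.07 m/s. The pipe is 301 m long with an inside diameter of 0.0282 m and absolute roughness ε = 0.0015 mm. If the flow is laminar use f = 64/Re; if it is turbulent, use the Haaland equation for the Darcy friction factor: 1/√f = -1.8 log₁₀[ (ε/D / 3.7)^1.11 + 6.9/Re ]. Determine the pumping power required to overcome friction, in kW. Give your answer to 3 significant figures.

P ≈ 3.19 kW

Reynolds number Re = ρVD/μ = 869 · 3.07 · 0.0282 / 0.0448 = 1679.
Re < 2300 → laminar flow, so f = 64/Re = 64/1679 = 0.03811 (the turbulent correlation is not needed).
Darcy-Weisbach: ΔP = f(L/D)(ρV²/2) = 0.03811·(301/0.0282)·(869·3.07²/2) = 0.03811·1.067e+04·4095 = 1.666e+06 Pa.
Q = V·A = 3.07·0.0006246 = 0.001917 m³/s.
Pumping power P = QΔP = 0.001917·1.666e+06 = 3194 W = 3.19 kW.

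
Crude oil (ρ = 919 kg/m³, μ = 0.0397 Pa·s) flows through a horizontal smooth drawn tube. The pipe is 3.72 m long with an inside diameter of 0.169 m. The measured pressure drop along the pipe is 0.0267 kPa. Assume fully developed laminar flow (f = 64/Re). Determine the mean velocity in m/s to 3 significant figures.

For laminar flow, f = 64/Re with Re = ρVD/μ, so Darcy-Weisbach reduces to ΔP = 32μLV/D². Solving for V: V = ΔP·D²/(32μL) = 26.7·(0.169)²/(32·0.0397·3.72) = 0.1614 m/s.
Check: Re = ρVD/μ = 919·0.1614·0.169/0.0397 = 631.3 < 2300, so the laminar assumption holds.

V ≈ 0.161 m/s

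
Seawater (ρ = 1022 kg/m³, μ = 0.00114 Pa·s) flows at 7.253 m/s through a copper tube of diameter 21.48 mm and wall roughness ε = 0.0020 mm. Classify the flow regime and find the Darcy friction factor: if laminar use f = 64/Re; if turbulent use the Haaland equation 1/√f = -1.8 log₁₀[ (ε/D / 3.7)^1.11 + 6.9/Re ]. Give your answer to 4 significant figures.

f ≈ 0.01715

Re = ρVD/μ = 1022·7.253·0.02148/0.00114 = 1.397e+05.
Re > 4000 → turbulent. ε/D = 2e-06/0.02148 = 9.31e-05; Haaland: 1/√f = -1.8 log₁₀[7.85e-06 + 4.94e-05] = 7.636, so f = 0.01715.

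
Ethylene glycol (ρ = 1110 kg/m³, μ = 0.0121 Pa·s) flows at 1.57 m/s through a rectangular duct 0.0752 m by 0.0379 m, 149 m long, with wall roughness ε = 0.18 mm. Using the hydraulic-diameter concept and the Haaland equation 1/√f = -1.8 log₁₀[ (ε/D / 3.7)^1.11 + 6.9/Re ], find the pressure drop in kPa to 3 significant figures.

Hydraulic diameter D_h = 4A/P = 4·(0.0752·0.0379)/(2·(0.0752+0.0379)) = 0.0114/0.2262 = 0.0504 m.
Re = ρVD_h/μ = 1110·1.57·0.0504/0.0121 = 7259.
ε/D_h = 0.00018/0.0504 = 0.00357; Haaland gives 1/√f = -1.8 log₁₀[0.00045+0.000951] = 5.137, so f = 0.0379.
ΔP = f(L/D_h)(ρV²/2) = 0.0379·149/0.0504·1368 = 1.533e+05 Pa.
ΔP = 153 kPa.

ΔP ≈ 153 kPa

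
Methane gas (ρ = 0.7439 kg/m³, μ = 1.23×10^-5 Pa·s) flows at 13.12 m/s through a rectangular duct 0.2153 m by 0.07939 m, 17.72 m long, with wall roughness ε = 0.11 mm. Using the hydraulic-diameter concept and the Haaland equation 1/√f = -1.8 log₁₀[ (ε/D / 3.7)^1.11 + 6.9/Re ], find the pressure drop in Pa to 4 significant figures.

Hydraulic diameter D_h = 4A/P = 4·(0.2153·0.07939)/(2·(0.2153+0.07939)) = 0.06837/0.5894 = 0.116 m.
Re = ρVD_h/μ = 0.7439·13.12·0.116/1.23e-05 = 9.205e+04.
ε/D_h = 0.00011/0.116 = 0.000948; Haaland gives 1/√f = -1.8 log₁₀[0.000103+7.5e-05] = 6.749, so f = 0.02196.
ΔP = f(L/D_h)(ρV²/2) = 0.02196·17.72/0.116·64.03 = 214.7 Pa.

ΔP ≈ 214.7 Pa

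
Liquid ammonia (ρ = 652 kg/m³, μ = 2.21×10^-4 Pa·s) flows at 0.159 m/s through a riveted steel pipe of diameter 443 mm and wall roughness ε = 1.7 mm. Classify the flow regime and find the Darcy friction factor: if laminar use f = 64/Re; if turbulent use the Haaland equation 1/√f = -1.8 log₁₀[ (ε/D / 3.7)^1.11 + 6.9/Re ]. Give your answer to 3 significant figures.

Re = ρVD/μ = 652·0.159·0.443/0.000221 = 2.078e+05.
Re > 4000 → turbulent. ε/D = 0.0017/0.443 = 0.00384; Haaland: 1/√f = -1.8 log₁₀[0.000487 + 3.32e-05] = 5.911, so f = 0.02862.

f ≈ 0.0286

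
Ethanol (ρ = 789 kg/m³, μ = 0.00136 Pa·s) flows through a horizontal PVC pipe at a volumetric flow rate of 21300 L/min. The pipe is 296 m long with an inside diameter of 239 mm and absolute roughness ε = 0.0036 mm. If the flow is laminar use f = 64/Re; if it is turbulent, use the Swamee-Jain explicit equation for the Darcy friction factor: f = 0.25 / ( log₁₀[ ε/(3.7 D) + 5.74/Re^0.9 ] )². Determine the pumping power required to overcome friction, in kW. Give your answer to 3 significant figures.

Q = 21300 L/min = 21300/60000 = 0.355 m³/s.
Cross-sectional area A = πD²/4 = π(0.239)²/4 = 0.04486 m²; mean velocity V = Q/A = 0.355/0.04486 = 7.913 m/s.
Reynolds number Re = ρVD/μ = 789 · 7.913 · 0.239 / 0.00136 = 1.097e+06.
Re > 4000 → turbulent. Relative roughness ε/D = 3.6e-06/0.239 = 1.51e-05. Swamee-Jain: f = 0.25/(log₁₀[1.51e-05/3.7 + 5.74/1.097e+06^0.9])² = 0.25/(log₁₀[4.07e-06 + 2.1e-05])² = 0.25/(-4.6)² = 0.01181.
Darcy-Weisbach: ΔP = f(L/D)(ρV²/2) = 0.01181·(296/0.239)·(789·7.913²/2) = 0.01181·1238·2.47e+04 = 3.614e+05 Pa.
Pumping power P = QΔP = 0.355·3.614e+05 = 128300 W = 128 kW.

P ≈ 128 kW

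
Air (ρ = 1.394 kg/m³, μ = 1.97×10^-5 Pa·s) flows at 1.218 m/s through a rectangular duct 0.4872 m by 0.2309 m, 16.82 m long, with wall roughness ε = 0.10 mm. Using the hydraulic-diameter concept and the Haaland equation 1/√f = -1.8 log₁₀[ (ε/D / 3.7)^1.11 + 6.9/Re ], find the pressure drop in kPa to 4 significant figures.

ΔP ≈ 0.001365 kPa

Hydraulic diameter D_h = 4A/P = 4·(0.4872·0.2309)/(2·(0.4872+0.2309)) = 0.45/1.436 = 0.3133 m.
Re = ρVD_h/μ = 1.394·1.218·0.3133/1.97e-05 = 2.7e+04.
ε/D_h = 0.0001/0.3133 = 0.000319; Haaland gives 1/√f = -1.8 log₁₀[3.08e-05+0.000256] = 6.378, so f = 0.02459.
ΔP = f(L/D_h)(ρV²/2) = 0.02459·16.82/0.3133·1.034 = 1.365 Pa.
ΔP = 0.001365 kPa.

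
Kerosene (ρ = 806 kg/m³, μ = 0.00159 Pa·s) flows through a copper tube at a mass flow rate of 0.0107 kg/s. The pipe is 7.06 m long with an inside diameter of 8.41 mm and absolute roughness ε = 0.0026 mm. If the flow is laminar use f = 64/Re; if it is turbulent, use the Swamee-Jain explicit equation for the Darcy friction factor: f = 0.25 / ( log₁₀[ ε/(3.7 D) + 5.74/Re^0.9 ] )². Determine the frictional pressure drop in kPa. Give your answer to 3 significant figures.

ΔP ≈ 1.21 kPa

A = πD²/4 = π(0.00841)²/4 = 5.555e-05 m²; mean velocity V = ṁ/(ρA) = 0.0107/(806 · 5.555e-05) = 0.239 m/s.
Reynolds number Re = ρVD/μ = 806 · 0.239 · 0.00841 / 0.00159 = 1019.
Re < 2300 → laminar flow, so f = 64/Re = 64/1019 = 0.06282 (the turbulent correlation is not needed).
Darcy-Weisbach: ΔP = f(L/D)(ρV²/2) = 0.06282·(7.06/0.00841)·(806·0.239²/2) = 0.06282·839.5·23.02 = 1214 Pa.
ΔP = 1214 Pa = 1.21 kPa.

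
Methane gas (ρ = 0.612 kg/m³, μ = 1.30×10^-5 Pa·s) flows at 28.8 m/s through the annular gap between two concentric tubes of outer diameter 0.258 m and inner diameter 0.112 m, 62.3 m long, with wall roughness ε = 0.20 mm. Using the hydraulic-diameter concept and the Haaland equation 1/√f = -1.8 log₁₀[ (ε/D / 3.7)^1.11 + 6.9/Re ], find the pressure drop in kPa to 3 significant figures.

Hydraulic diameter D_h = 4A/P = D_o - D_i = 0.258 - 0.112 = 0.146 m.
Re = ρVD_h/μ = 0.612·28.8·0.146/1.3e-05 = 1.979e+05.
ε/D_h = 0.0002/0.146 = 0.00137; Haaland gives 1/√f = -1.8 log₁₀[0.000155+3.49e-05] = 6.698, so f = 0.02229.
ΔP = f(L/D_h)(ρV²/2) = 0.02229·62.3/0.146·253.8 = 2414 Pa.
ΔP = 2.41 kPa.

ΔP ≈ 2.41 kPa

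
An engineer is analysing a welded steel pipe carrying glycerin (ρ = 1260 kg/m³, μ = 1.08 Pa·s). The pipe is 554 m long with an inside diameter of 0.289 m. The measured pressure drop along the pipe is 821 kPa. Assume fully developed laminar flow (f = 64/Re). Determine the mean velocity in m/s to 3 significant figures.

V ≈ 3.58 m/s

For laminar flow, f = 64/Re with Re = ρVD/μ, so Darcy-Weisbach reduces to ΔP = 32μLV/D². Solving for V: V = ΔP·D²/(32μL) = 8.21e+05·(0.289)²/(32·1.08·554) = 3.581 m/s.
Check: Re = ρVD/μ = 1260·3.581·0.289/1.08 = 1208 < 2300, so the laminar assumption holds.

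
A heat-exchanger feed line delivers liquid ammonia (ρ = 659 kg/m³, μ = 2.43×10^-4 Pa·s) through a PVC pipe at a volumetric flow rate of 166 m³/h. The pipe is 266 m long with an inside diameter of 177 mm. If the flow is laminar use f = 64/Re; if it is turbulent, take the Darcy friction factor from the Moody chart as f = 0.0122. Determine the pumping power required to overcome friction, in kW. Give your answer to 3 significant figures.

P ≈ 0.978 kW

Q = 166 m³/h = 166/3600 = 0.04611 m³/s.
Cross-sectional area A = πD²/4 = π(0.177)²/4 = 0.02461 m²; mean velocity V = Q/A = 0.04611/0.02461 = 1.874 m/s.
Reynolds number Re = ρVD/μ = 659 · 1.874 · 0.177 / 0.000243 = 8.995e+05.
Re > 4000 → turbulent; use the Moody-chart value f = 0.0122.
Darcy-Weisbach: ΔP = f(L/D)(ρV²/2) = 0.0122·(266/0.177)·(659·1.874²/2) = 0.0122·1503·1157 = 2.122e+04 Pa.
Pumping power P = QΔP = 0.04611·2.122e+04 = 978.3 W = 0.978 kW.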